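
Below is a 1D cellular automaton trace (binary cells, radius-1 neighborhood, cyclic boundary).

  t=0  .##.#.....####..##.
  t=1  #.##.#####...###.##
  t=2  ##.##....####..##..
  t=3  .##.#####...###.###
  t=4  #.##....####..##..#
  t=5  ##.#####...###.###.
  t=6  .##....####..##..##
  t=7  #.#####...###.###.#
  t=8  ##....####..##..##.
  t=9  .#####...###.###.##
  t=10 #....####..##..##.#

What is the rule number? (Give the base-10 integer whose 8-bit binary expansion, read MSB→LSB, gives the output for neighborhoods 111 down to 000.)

  ###|.  b7=0 t=0,i=11
  ##.|#  b6=1 t=0,i=2
  #.#|#  b5=1 t=0,i=3
  #..|#  b4=1 t=0,i=5
  .##|.  b3=0 t=0,i=1
  .#.|.  b2=0 t=0,i=4
  ..#|#  b1=1 t=0,i=0
  ...|#  b0=1 t=0,i=6
  bits 01110011 = 115

115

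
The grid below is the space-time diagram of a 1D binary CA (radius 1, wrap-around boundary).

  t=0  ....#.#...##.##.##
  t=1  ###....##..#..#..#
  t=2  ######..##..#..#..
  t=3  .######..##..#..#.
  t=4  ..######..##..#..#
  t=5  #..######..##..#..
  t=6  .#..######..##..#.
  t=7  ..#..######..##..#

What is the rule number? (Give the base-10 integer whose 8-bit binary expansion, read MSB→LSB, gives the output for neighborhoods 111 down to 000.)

  nb ###: next=#  (t=1,i=0, bit7=1)
  nb ##.: next=#  (t=0,i=11, bit6=1)
  nb #.#: next=.  (t=0,i=5, bit5=0)
  nb #..: next=#  (t=0,i=0, bit4=1)
  nb .##: next=.  (t=0,i=10, bit3=0)
  nb .#.: next=.  (t=0,i=4, bit2=0)
  nb ..#: next=.  (t=0,i=3, bit1=0)
  nb ...: next=#  (t=0,i=1, bit0=1)
  bits 11010001 = 209

209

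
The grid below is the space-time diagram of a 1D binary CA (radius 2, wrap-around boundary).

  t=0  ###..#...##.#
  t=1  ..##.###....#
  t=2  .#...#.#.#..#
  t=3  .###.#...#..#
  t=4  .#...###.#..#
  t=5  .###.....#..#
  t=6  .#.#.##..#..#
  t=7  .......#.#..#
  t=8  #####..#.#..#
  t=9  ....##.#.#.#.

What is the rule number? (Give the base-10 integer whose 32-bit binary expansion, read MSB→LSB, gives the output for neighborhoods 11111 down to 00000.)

  [31] ##### => .  t=8,i=1
  [30] ####. => .  t=0,i=1
  [29] ###.# => .  t=3,i=3
  [28] ###.. => #  t=0,i=2
  [27] ##.## => .  t=0,i=11
  [26] ##.#. => .  t=3,i=4
  [25] ##..# => #  t=0,i=3
  [24] ##... => .  t=1,i=8
  [23] #.### => #  t=0,i=12
  [22] #.##. => .  t=6,i=5
  [21] #.#.# => .  t=2,i=7
  [20] #.#.. => #  t=2,i=1
  [19] #..## => #  t=1,i=1
  [18] #..#. => .  t=0,i=4
  [17] #...# => #  t=0,i=7
  [16] #.... => #  t=1,i=9
  [15] .#### => .  t=0,i=0
  [14] .###. => .  t=1,i=6
  [13] .##.# => .  t=0,i=10
  [12] .##.. => .  t=6,i=6
  [11] .#.## => .  t=3,i=0
  [10] .#.#. => .  t=2,i=0
  [9] .#..# => .  t=1,i=0
  [8] .#... => #  t=0,i=6
  [7] ..### => .  t=4,i=5
  [6] ..##. => .  t=0,i=9
  [5] ..#.# => #  t=2,i=5
  [4] ..#.. => #  t=0,i=5
  [3] ...## => .  t=0,i=8
  [2] ...#. => .  t=1,i=11
  [1] ....# => .  t=1,i=10
  [0] ..... => #  t=5,i=6
  bits 00010010100110110000000100110001 = 312148273

312148273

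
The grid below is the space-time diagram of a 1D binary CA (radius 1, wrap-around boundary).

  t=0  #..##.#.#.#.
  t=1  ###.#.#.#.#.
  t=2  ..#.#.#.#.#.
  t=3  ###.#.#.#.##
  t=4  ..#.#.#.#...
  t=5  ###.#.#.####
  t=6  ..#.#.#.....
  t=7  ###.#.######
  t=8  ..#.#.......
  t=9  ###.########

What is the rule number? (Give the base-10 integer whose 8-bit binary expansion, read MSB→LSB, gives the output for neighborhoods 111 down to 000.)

  ### -> .   bit 7 = 0  t=1,i=1
  ##. -> #   bit 6 = 1  t=0,i=4
  #.# -> .   bit 5 = 0  t=0,i=5
  #.. -> #   bit 4 = 1  t=0,i=1
  .## -> .   bit 3 = 0  t=0,i=3
  .#. -> #   bit 2 = 1  t=0,i=0
  ..# -> #   bit 1 = 1  t=0,i=2
  ... -> #   bit 0 = 1  t=2,i=0
  bits 01010111 = 87

87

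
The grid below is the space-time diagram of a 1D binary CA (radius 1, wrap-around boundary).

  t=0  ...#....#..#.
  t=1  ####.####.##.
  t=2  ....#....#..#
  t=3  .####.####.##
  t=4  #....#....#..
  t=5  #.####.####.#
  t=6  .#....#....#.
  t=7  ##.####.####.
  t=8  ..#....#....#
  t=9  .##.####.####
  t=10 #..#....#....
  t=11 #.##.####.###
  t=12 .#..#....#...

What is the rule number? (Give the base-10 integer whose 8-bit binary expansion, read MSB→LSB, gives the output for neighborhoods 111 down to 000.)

  [7] ### => .  t=1,i=1
  [6] ##. => .  t=1,i=3
  [5] #.# => #  t=1,i=4
  [4] #.. => .  t=0,i=4
  [3] .## => .  t=1,i=0
  [2] .#. => #  t=0,i=3
  [1] ..# => #  t=0,i=2
  [0] ... => #  t=0,i=0
  bits 00100111 = 39

39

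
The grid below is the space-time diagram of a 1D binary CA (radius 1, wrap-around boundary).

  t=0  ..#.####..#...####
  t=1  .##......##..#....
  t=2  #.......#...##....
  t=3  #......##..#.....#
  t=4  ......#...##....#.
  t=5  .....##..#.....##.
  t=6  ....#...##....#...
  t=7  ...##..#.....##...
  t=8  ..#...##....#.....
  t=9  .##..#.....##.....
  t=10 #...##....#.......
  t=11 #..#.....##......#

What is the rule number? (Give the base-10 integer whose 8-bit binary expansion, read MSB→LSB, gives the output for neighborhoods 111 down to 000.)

6

  nb ###: next=.  (t=0,i=5, bit7=0)
  nb ##.: next=.  (t=0,i=7, bit6=0)
  nb #.#: next=.  (t=0,i=3, bit5=0)
  nb #..: next=.  (t=0,i=0, bit4=0)
  nb .##: next=.  (t=0,i=4, bit3=0)
  nb .#.: next=#  (t=0,i=2, bit2=1)
  nb ..#: next=#  (t=0,i=1, bit1=1)
  nb ...: next=.  (t=0,i=12, bit0=0)
  bits 00000110 = 6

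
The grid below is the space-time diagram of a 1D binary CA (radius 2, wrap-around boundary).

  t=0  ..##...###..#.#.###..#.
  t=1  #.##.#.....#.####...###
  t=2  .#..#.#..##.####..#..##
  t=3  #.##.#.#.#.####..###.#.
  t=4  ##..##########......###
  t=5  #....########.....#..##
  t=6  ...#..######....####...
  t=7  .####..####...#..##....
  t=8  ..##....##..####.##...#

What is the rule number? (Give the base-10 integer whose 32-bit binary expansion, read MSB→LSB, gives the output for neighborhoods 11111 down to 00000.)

3433471830

  nb #####: next=#  (t=4,i=6, bit31=1)
  nb ####.: next=#  (t=1,i=15, bit30=1)
  nb ###.#: next=.  (t=1,i=0, bit29=0)
  nb ###..: next=.  (t=0,i=9, bit28=0)
  nb ##.##: next=#  (t=1,i=1, bit27=1)
  nb ##.#.: next=#  (t=1,i=4, bit26=1)
  nb ##..#: next=.  (t=0,i=10, bit25=0)
  nb ##...: next=.  (t=0,i=4, bit24=0)
  nb #.###: next=#  (t=0,i=16, bit23=1)
  nb #.##.: next=.  (t=1,i=2, bit22=0)
  nb #.#.#: next=#  (t=0,i=14, bit21=1)
  nb #.#..: next=.  (t=1,i=5, bit20=0)
  nb #..##: next=.  (t=2,i=8, bit19=0)
  nb #..#.: next=#  (t=0,i=11, bit18=1)
  nb #...#: next=#  (t=0,i=0, bit17=1)
  nb #....: next=.  (t=1,i=7, bit16=0)
  nb .####: next=#  (t=1,i=14, bit15=1)
  nb .###.: next=.  (t=0,i=8, bit14=0)
  nb .##.#: next=.  (t=1,i=3, bit13=0)
  nb .##..: next=#  (t=0,i=3, bit12=1)
  nb .#.##: next=#  (t=0,i=15, bit11=1)
  nb .#.#.: next=#  (t=0,i=13, bit10=1)
  nb .#..#: next=#  (t=2,i=2, bit9=1)
  nb .#...: next=#  (t=0,i=22, bit8=1)
  nb ..###: next=.  (t=0,i=7, bit7=0)
  nb ..##.: next=#  (t=0,i=2, bit6=1)
  nb ..#.#: next=.  (t=0,i=12, bit5=0)
  nb ..#..: next=#  (t=0,i=21, bit4=1)
  nb ...##: next=.  (t=0,i=1, bit3=0)
  nb ...#.: next=#  (t=1,i=10, bit2=1)
  nb ....#: next=#  (t=1,i=9, bit1=1)
  nb .....: next=.  (t=1,i=8, bit0=0)
  bits 11001100101001101001111101010110 = 3433471830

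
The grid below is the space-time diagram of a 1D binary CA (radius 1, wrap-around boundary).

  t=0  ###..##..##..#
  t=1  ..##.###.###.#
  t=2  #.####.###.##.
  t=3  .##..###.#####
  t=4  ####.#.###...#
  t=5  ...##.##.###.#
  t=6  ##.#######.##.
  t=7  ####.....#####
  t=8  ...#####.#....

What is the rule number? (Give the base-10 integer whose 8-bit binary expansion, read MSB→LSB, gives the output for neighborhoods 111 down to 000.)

  nb ###: next=.  (t=0,i=0, bit7=0)
  nb ##.: next=#  (t=0,i=2, bit6=1)
  nb #.#: next=#  (t=1,i=4, bit5=1)
  nb #..: next=#  (t=0,i=3, bit4=1)
  nb .##: next=#  (t=0,i=5, bit3=1)
  nb .#.: next=.  (t=1,i=13, bit2=0)
  nb ..#: next=.  (t=0,i=4, bit1=0)
  nb ...: next=#  (t=4,i=11, bit0=1)
  bits 01111001 = 121

121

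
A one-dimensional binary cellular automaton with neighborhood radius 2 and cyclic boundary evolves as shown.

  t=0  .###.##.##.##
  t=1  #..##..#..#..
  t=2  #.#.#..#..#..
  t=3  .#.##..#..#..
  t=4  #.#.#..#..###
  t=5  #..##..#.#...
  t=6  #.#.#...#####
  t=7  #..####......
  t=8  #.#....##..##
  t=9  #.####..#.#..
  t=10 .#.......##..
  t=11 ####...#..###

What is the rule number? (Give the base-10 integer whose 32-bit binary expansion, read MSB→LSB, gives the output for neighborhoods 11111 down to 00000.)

  [31] ##### => .  t=6,i=10
  [30] ####. => .  t=4,i=12
  [29] ###.# => #  t=0,i=3
  [28] ###.. => .  t=7,i=6
  [27] ##.## => #  t=0,i=0
  [26] ##.#. => .  t=4,i=1
  [25] ##..# => .  t=1,i=5
  [24] ##... => #  t=7,i=7
  [23] #.### => .  t=0,i=1
  [22] #.##. => .  t=0,i=5
  [21] #.#.# => .  t=2,i=2
  [20] #.#.. => #  t=2,i=4
  [19] #..## => #  t=1,i=2
  [18] #..#. => .  t=1,i=6
  [17] #...# => #  t=3,i=12
  [16] #.... => #  t=7,i=8
  [15] .#### => .  t=4,i=11
  [14] .###. => .  t=0,i=2
  [13] .##.# => .  t=0,i=6
  [12] .##.. => #  t=1,i=4
  [11] .#.## => #  t=3,i=2
  [10] .#.#. => #  t=2,i=1
  [9] .#..# => .  t=1,i=1
  [8] .#... => #  t=3,i=11
  [7] ..### => .  t=4,i=10
  [6] ..##. => .  t=1,i=3
  [5] ..#.# => .  t=2,i=0
  [4] ..#.. => #  t=1,i=0
  [3] ...## => .  t=6,i=7
  [2] ...#. => #  t=3,i=0
  [1] ....# => #  t=7,i=11
  [0] ..... => .  t=7,i=9
  bits 00101001000110110001110100010110 = 689642774

689642774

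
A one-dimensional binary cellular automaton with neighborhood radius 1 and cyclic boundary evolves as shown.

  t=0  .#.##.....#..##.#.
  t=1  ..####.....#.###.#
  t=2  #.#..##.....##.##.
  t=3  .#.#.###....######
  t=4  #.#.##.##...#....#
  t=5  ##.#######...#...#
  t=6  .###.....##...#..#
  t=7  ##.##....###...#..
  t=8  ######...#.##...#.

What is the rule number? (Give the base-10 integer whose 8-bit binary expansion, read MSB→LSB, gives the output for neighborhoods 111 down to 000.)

120

  [7] ### => .  t=1,i=3
  [6] ##. => #  t=0,i=4
  [5] #.# => #  t=0,i=2
  [4] #.. => #  t=0,i=5
  [3] .## => #  t=0,i=3
  [2] .#. => .  t=0,i=1
  [1] ..# => .  t=0,i=0
  [0] ... => .  t=0,i=6
  bits 01111000 = 120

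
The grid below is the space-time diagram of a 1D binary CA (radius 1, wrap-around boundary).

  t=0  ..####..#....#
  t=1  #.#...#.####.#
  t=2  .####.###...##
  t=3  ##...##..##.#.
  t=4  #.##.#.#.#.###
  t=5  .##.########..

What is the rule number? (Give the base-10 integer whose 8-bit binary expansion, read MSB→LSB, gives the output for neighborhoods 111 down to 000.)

  ### -> .   bit 7 = 0  t=0,i=3
  ##. -> .   bit 6 = 0  t=0,i=5
  #.# -> #   bit 5 = 1  t=1,i=1
  #.. -> #   bit 4 = 1  t=0,i=0
  .## -> #   bit 3 = 1  t=0,i=2
  .#. -> #   bit 2 = 1  t=0,i=8
  ..# -> .   bit 1 = 0  t=0,i=1
  ... -> #   bit 0 = 1  t=0,i=10
  bits 00111101 = 61

61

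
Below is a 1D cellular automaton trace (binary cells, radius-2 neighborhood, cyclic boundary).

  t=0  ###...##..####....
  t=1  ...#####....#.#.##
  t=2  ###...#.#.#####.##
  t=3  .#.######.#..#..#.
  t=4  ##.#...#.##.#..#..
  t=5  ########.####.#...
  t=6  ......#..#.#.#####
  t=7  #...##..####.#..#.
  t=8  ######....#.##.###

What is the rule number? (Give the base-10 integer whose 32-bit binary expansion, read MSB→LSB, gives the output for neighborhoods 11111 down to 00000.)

1173763438

  ##### -> .   bit 31 = 0  t=1,i=5
  ####. -> #   bit 30 = 1  t=0,i=12
  ###.# -> .   bit 29 = 0  t=2,i=14
  ###.. -> .   bit 28 = 0  t=0,i=2
  ##.## -> .   bit 27 = 0  t=2,i=15
  ##.#. -> #   bit 26 = 1  t=3,i=9
  ##..# -> .   bit 25 = 0  t=0,i=8
  ##... -> #   bit 24 = 1  t=0,i=3
  #.### -> #   bit 23 = 1  t=2,i=10
  #.##. -> #   bit 22 = 1  t=1,i=16
  #.#.# -> #   bit 21 = 1  t=1,i=14
  #.#.. -> #   bit 20 = 1  t=3,i=10
  #..## -> .   bit 19 = 0  t=0,i=9
  #..#. -> #   bit 18 = 1  t=3,i=0
  #...# -> #   bit 17 = 1  t=0,i=4
  #.... -> .   bit 16 = 0  t=0,i=15
  .#### -> .   bit 15 = 0  t=0,i=11
  .###. -> .   bit 14 = 0  t=0,i=1
  .##.# -> #   bit 13 = 1  t=4,i=1
  .##.. -> #   bit 12 = 1  t=0,i=7
  .#.## -> .   bit 11 = 0  t=1,i=15
  .#.#. -> #   bit 10 = 1  t=1,i=13
  .#..# -> .   bit 9 = 0  t=3,i=11
  .#... -> #   bit 8 = 1  t=4,i=4
  ..### -> .   bit 7 = 0  t=0,i=0
  ..##. -> #   bit 6 = 1  t=0,i=6
  ..#.# -> #   bit 5 = 1  t=1,i=12
  ..#.. -> .   bit 4 = 0  t=3,i=13
  ...## -> #   bit 3 = 1  t=0,i=5
  ...#. -> #   bit 2 = 1  t=1,i=11
  ....# -> #   bit 1 = 1  t=0,i=16
  ..... -> .   bit 0 = 0  t=6,i=2
  bits 01000101111101100011010101101110 = 1173763438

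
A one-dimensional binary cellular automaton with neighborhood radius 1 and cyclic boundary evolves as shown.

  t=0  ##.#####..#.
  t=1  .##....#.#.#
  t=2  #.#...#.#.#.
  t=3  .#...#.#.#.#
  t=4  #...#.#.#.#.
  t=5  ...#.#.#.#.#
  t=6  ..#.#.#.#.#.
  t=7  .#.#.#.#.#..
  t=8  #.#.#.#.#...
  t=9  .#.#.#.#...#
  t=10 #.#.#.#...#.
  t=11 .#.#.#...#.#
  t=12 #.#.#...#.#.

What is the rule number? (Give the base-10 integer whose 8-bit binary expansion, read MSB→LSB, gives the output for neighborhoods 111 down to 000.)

98

  nb ###: next=.  (t=0,i=4, bit7=0)
  nb ##.: next=#  (t=0,i=1, bit6=1)
  nb #.#: next=#  (t=0,i=2, bit5=1)
  nb #..: next=.  (t=0,i=8, bit4=0)
  nb .##: next=.  (t=0,i=0, bit3=0)
  nb .#.: next=.  (t=0,i=10, bit2=0)
  nb ..#: next=#  (t=0,i=9, bit1=1)
  nb ...: next=.  (t=1,i=4, bit0=0)
  bits 01100010 = 98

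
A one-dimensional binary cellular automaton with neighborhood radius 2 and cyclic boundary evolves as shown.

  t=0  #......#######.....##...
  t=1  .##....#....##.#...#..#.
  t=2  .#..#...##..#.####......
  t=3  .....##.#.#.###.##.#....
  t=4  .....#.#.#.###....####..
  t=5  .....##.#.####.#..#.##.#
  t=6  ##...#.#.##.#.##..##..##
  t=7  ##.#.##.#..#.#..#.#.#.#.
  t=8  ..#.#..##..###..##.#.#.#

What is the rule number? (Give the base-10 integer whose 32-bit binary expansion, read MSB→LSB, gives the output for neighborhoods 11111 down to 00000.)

1452494304

  nb #####: next=.  (t=0,i=9, bit31=0)
  nb ####.: next=#  (t=0,i=12, bit30=1)
  nb ###.#: next=.  (t=3,i=14, bit29=0)
  nb ###..: next=#  (t=0,i=13, bit28=1)
  nb ##.##: next=.  (t=3,i=15, bit27=0)
  nb ##.#.: next=#  (t=1,i=14, bit26=1)
  nb ##..#: next=#  (t=2,i=10, bit25=1)
  nb ##...: next=.  (t=0,i=14, bit24=0)
  nb #.###: next=#  (t=2,i=14, bit23=1)
  nb #.##.: next=.  (t=3,i=16, bit22=0)
  nb #.#.#: next=.  (t=3,i=8, bit21=0)
  nb #.#..: next=#  (t=1,i=15, bit20=1)
  nb #..##: next=.  (t=1,i=0, bit19=0)
  nb #..#.: next=.  (t=1,i=21, bit18=0)
  nb #...#: next=#  (t=0,i=22, bit17=1)
  nb #....: next=#  (t=0,i=2, bit16=1)
  nb .####: next=.  (t=0,i=8, bit15=0)
  nb .###.: next=#  (t=3,i=13, bit14=1)
  nb .##.#: next=.  (t=1,i=13, bit13=0)
  nb .##..: next=.  (t=0,i=20, bit12=0)
  nb .#.##: next=#  (t=2,i=13, bit11=1)
  nb .#.#.: next=#  (t=3,i=9, bit10=1)
  nb .#..#: next=.  (t=1,i=20, bit9=0)
  nb .#...: next=#  (t=0,i=1, bit8=1)
  nb ..###: next=#  (t=0,i=7, bit7=1)
  nb ..##.: next=#  (t=0,i=19, bit6=1)
  nb ..#.#: next=#  (t=2,i=12, bit5=1)
  nb ..#..: next=.  (t=0,i=0, bit4=0)
  nb ...##: next=.  (t=0,i=6, bit3=0)
  nb ...#.: next=.  (t=0,i=23, bit2=0)
  nb ....#: next=.  (t=0,i=5, bit1=0)
  nb .....: next=.  (t=0,i=3, bit0=0)
  bits 01010110100100110100110111100000 = 1452494304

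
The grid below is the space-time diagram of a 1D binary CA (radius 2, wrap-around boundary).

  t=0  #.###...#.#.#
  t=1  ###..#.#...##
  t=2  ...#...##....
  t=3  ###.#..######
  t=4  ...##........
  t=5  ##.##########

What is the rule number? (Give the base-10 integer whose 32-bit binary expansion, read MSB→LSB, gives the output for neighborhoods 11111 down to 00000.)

265369927

  ##### -> .   bit 31 = 0  t=1,i=0
  ####. -> .   bit 30 = 0  t=1,i=1
  ###.# -> .   bit 29 = 0  t=3,i=2
  ###.. -> .   bit 28 = 0  t=0,i=4
  ##.## -> #   bit 27 = 1  t=0,i=1
  ##.#. -> #   bit 26 = 1  t=3,i=3
  ##..# -> #   bit 25 = 1  t=1,i=3
  ##... -> #   bit 24 = 1  t=0,i=5
  #.### -> #   bit 23 = 1  t=0,i=2
  #.##. -> #   bit 22 = 1  t=0,i=12
  #.#.# -> .   bit 21 = 0  t=0,i=10
  #.#.. -> #   bit 20 = 1  t=1,i=7
  #..## -> .   bit 19 = 0  t=3,i=6
  #..#. -> .   bit 18 = 0  t=1,i=4
  #...# -> .   bit 17 = 0  t=0,i=6
  #.... -> #   bit 16 = 1  t=2,i=10
  .#### -> .   bit 15 = 0  t=1,i=12
  .###. -> .   bit 14 = 0  t=0,i=3
  .##.# -> #   bit 13 = 1  t=0,i=0
  .##.. -> #   bit 12 = 1  t=2,i=8
  .#.## -> #   bit 11 = 1  t=0,i=11
  .#.#. -> .   bit 10 = 0  t=0,i=9
  .#..# -> .   bit 9 = 0  t=3,i=5
  .#... -> #   bit 8 = 1  t=1,i=8
  ..### -> .   bit 7 = 0  t=1,i=11
  ..##. -> #   bit 6 = 1  t=2,i=7
  ..#.# -> .   bit 5 = 0  t=0,i=8
  ..#.. -> .   bit 4 = 0  t=2,i=3
  ...## -> .   bit 3 = 0  t=1,i=10
  ...#. -> #   bit 2 = 1  t=0,i=7
  ....# -> #   bit 1 = 1  t=2,i=1
  ..... -> #   bit 0 = 1  t=2,i=0
  bits 00001111110100010011100101000111 = 265369927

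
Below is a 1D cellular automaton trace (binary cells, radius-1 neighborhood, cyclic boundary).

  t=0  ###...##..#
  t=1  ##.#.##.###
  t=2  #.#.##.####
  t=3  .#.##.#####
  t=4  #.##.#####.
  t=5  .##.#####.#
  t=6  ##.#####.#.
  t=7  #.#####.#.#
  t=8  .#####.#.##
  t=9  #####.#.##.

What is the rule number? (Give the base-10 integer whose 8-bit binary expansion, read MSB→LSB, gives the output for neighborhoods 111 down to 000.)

186

  ###|#  b7=1 t=0,i=0
  ##.|.  b6=0 t=0,i=2
  #.#|#  b5=1 t=1,i=2
  #..|#  b4=1 t=0,i=3
  .##|#  b3=1 t=0,i=6
  .#.|.  b2=0 t=1,i=3
  ..#|#  b1=1 t=0,i=5
  ...|.  b0=0 t=0,i=4
  bits 10111010 = 186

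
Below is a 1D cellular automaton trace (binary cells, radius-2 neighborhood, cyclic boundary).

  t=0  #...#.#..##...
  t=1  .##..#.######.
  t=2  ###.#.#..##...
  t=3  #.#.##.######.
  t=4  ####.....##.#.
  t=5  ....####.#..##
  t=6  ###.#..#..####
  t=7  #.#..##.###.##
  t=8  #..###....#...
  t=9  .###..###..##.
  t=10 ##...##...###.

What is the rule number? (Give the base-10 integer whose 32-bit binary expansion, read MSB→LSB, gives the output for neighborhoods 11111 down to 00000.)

2704220099

  nb #####: next=#  (t=1,i=9, bit31=1)
  nb ####.: next=.  (t=1,i=11, bit30=0)
  nb ###.#: next=#  (t=2,i=2, bit29=1)
  nb ###..: next=.  (t=1,i=12, bit28=0)
  nb ##.##: next=.  (t=3,i=6, bit27=0)
  nb ##.#.: next=.  (t=2,i=3, bit26=0)
  nb ##..#: next=.  (t=1,i=3, bit25=0)
  nb ##...: next=#  (t=0,i=11, bit24=1)
  nb #.###: next=.  (t=1,i=7, bit23=0)
  nb #.##.: next=.  (t=3,i=4, bit22=0)
  nb #.#.#: next=#  (t=2,i=4, bit21=1)
  nb #.#..: next=.  (t=0,i=6, bit20=0)
  nb #..##: next=#  (t=0,i=8, bit19=1)
  nb #..#.: next=#  (t=1,i=4, bit18=1)
  nb #...#: next=#  (t=0,i=2, bit17=1)
  nb #....: next=#  (t=4,i=5, bit16=1)
  nb .####: next=.  (t=1,i=8, bit15=0)
  nb .###.: next=.  (t=2,i=1, bit14=0)
  nb .##.#: next=.  (t=3,i=5, bit13=0)
  nb .##..: next=#  (t=0,i=10, bit12=1)
  nb .#.##: next=#  (t=1,i=6, bit11=1)
  nb .#.#.: next=#  (t=0,i=5, bit10=1)
  nb .#..#: next=#  (t=0,i=7, bit9=1)
  nb .#...: next=#  (t=0,i=1, bit8=1)
  nb ..###: next=#  (t=2,i=0, bit7=1)
  nb ..##.: next=#  (t=0,i=9, bit6=1)
  nb ..#.#: next=.  (t=0,i=4, bit5=0)
  nb ..#..: next=.  (t=0,i=0, bit4=0)
  nb ...##: next=.  (t=2,i=13, bit3=0)
  nb ...#.: next=.  (t=0,i=3, bit2=0)
  nb ....#: next=#  (t=4,i=7, bit1=1)
  nb .....: next=#  (t=4,i=6, bit0=1)
  bits 10100001001011110001111111000011 = 2704220099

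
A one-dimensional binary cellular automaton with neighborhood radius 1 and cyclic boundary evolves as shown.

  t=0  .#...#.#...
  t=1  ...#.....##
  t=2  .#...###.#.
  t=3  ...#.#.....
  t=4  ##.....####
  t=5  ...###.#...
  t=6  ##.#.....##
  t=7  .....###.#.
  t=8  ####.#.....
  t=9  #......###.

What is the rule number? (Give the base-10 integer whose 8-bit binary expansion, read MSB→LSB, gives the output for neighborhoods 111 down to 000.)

9

  ###|.  b7=0 t=2,i=6
  ##.|.  b6=0 t=1,i=10
  #.#|.  b5=0 t=0,i=6
  #..|.  b4=0 t=0,i=2
  .##|#  b3=1 t=1,i=9
  .#.|.  b2=0 t=0,i=1
  ..#|.  b1=0 t=0,i=0
  ...|#  b0=1 t=0,i=3
  bits 00001001 = 9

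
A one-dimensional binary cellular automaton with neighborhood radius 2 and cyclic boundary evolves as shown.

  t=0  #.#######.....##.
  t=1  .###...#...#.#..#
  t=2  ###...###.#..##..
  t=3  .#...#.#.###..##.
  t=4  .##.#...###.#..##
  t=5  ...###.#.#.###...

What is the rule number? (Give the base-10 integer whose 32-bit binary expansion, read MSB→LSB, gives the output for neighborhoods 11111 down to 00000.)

  ##### -> .   bit 31 = 0  t=0,i=4
  ####. -> #   bit 30 = 1  t=0,i=7
  ###.# -> .   bit 29 = 0  t=2,i=8
  ###.. -> .   bit 28 = 0  t=0,i=8
  ##.## -> .   bit 27 = 0  t=4,i=0
  ##.#. -> #   bit 26 = 1  t=0,i=16
  ##..# -> #   bit 25 = 1  t=2,i=15
  ##... -> .   bit 24 = 0  t=0,i=9
  #.### -> #   bit 23 = 1  t=0,i=2
  #.##. -> .   bit 22 = 0  t=4,i=1
  #.#.# -> .   bit 21 = 0  t=0,i=0
  #.#.. -> #   bit 20 = 1  t=1,i=13
  #..## -> .   bit 19 = 0  t=2,i=12
  #..#. -> .   bit 18 = 0  t=1,i=15
  #...# -> .   bit 17 = 0  t=1,i=5
  #.... -> .   bit 16 = 0  t=0,i=10
  .#### -> #   bit 15 = 1  t=0,i=3
  .###. -> #   bit 14 = 1  t=1,i=2
  .##.# -> .   bit 13 = 0  t=0,i=15
  .##.. -> #   bit 12 = 1  t=2,i=14
  .#.## -> #   bit 11 = 1  t=0,i=1
  .#.#. -> .   bit 10 = 0  t=1,i=12
  .#..# -> #   bit 9 = 1  t=1,i=14
  .#... -> #   bit 8 = 1  t=1,i=8
  ..### -> .   bit 7 = 0  t=2,i=0
  ..##. -> .   bit 6 = 0  t=0,i=14
  ..#.# -> .   bit 5 = 0  t=1,i=11
  ..#.. -> #   bit 4 = 1  t=1,i=7
  ...## -> #   bit 3 = 1  t=0,i=13
  ...#. -> #   bit 2 = 1  t=1,i=6
  ....# -> .   bit 1 = 0  t=0,i=12
  ..... -> #   bit 0 = 1  t=0,i=11
  bits 01000110100100001101101100011101 = 1183898397

1183898397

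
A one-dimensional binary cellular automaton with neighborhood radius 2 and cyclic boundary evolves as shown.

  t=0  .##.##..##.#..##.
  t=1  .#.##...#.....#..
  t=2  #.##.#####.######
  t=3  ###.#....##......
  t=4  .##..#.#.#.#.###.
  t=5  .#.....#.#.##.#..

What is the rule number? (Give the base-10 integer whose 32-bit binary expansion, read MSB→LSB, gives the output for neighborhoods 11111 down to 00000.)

694307159

  #####|.  b31=0 t=2,i=7
  ####.|.  b30=0 t=2,i=8
  ###.#|#  b29=1 t=2,i=0
  ###..|.  b28=0 t=4,i=15
  ##.##|#  b27=1 t=0,i=3
  ##.#.|.  b26=0 t=0,i=10
  ##..#|.  b25=0 t=0,i=6
  ##...|#  b24=1 t=1,i=5
  #.###|.  b23=0 t=2,i=5
  #.##.|#  b22=1 t=0,i=4
  #.#.#|#  b21=1 t=4,i=7
  #.#..|.  b20=0 t=0,i=11
  #..##|.  b19=0 t=0,i=0
  #..#.|.  b18=0 t=4,i=4
  #...#|#  b17=1 t=1,i=6
  #....|.  b16=0 t=1,i=10
  .####|.  b15=0 t=2,i=6
  .###.|#  b14=1 t=3,i=1
  .##.#|.  b13=0 t=0,i=2
  .##..|.  b12=0 t=0,i=5
  .#.##|#  b11=1 t=1,i=2
  .#.#.|.  b10=0 t=4,i=6
  .#..#|.  b9=0 t=0,i=12
  .#...|#  b8=1 t=1,i=9
  ..###|.  b7=0 t=3,i=0
  ..##.|#  b6=1 t=0,i=1
  ..#.#|.  b5=0 t=1,i=1
  ..#..|#  b4=1 t=1,i=8
  ...##|.  b3=0 t=3,i=8
  ...#.|#  b2=1 t=1,i=0
  ....#|#  b1=1 t=1,i=12
  .....|#  b0=1 t=1,i=11
  bits 00101001011000100100100101010111 = 694307159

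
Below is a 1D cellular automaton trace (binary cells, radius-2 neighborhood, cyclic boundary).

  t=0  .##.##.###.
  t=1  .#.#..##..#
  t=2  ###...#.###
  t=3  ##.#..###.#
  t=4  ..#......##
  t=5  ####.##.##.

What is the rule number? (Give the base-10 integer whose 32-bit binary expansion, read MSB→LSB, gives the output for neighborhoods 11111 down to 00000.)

  [31] ##### => #  t=2,i=0
  [30] ####. => #  t=2,i=1
  [29] ###.# => .  t=3,i=1
  [28] ###.. => .  t=0,i=9
  [27] ##.## => #  t=0,i=3
  [26] ##.#. => #  t=3,i=2
  [25] ##..# => #  t=0,i=10
  [24] ##... => #  t=2,i=3
  [23] #.### => #  t=0,i=7
  [22] #.##. => .  t=0,i=4
  [21] #.#.# => #  t=1,i=1
  [20] #.#.. => .  t=1,i=3
  [19] #..## => .  t=0,i=0
  [18] #..#. => #  t=1,i=9
  [17] #...# => .  t=2,i=4
  [16] #.... => .  t=4,i=4
  [15] .#### => .  t=2,i=9
  [14] .###. => .  t=0,i=8
  [13] .##.# => .  t=0,i=2
  [12] .##.. => .  t=1,i=7
  [11] .#.## => #  t=2,i=7
  [10] .#.#. => #  t=1,i=0
  [9] .#..# => .  t=1,i=4
  [8] .#... => #  t=4,i=3
  [7] ..### => .  t=3,i=6
  [6] ..##. => #  t=0,i=1
  [5] ..#.# => #  t=1,i=10
  [4] ..#.. => #  t=4,i=2
  [3] ...## => #  t=4,i=8
  [2] ...#. => .  t=2,i=5
  [1] ....# => .  t=4,i=7
  [0] ..... => #  t=4,i=5
  bits 11001111101001000000110101111001 = 3483635065

3483635065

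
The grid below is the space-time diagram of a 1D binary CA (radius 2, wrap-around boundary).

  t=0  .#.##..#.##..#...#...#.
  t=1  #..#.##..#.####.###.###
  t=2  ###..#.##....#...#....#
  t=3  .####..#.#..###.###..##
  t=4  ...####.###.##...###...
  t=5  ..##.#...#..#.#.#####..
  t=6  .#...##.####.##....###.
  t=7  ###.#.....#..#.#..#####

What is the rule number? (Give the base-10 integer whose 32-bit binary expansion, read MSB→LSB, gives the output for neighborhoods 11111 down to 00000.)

  [31] ##### => .  t=5,i=18
  [30] ####. => #  t=1,i=13
  [29] ###.# => .  t=1,i=14
  [28] ###.. => #  t=1,i=0
  [27] ##.## => .  t=1,i=15
  [26] ##.#. => .  t=5,i=4
  [25] ##..# => #  t=0,i=5
  [24] ##... => #  t=2,i=9
  [23] #.### => .  t=1,i=11
  [22] #.##. => #  t=0,i=3
  [21] #.#.# => #  t=5,i=14
  [20] #.#.. => #  t=3,i=9
  [19] #..## => .  t=3,i=11
  [18] #..#. => #  t=0,i=0
  [17] #...# => .  t=0,i=15
  [16] #.... => .  t=2,i=10
  [15] .#### => .  t=1,i=12
  [14] .###. => #  t=1,i=17
  [13] .##.# => .  t=3,i=22
  [12] .##.. => .  t=0,i=4
  [11] .#.## => .  t=0,i=2
  [10] .#.#. => #  t=3,i=8
  [9] .#..# => #  t=0,i=22
  [8] .#... => #  t=0,i=14
  [7] ..### => #  t=2,i=22
  [6] ..##. => .  t=3,i=21
  [5] ..#.# => .  t=0,i=1
  [4] ..#.. => #  t=0,i=13
  [3] ...## => #  t=2,i=21
  [2] ...#. => #  t=0,i=16
  [1] ....# => .  t=2,i=11
  [0] ..... => .  t=4,i=0
  bits 01010011011101000100011110011100 = 1400129436

1400129436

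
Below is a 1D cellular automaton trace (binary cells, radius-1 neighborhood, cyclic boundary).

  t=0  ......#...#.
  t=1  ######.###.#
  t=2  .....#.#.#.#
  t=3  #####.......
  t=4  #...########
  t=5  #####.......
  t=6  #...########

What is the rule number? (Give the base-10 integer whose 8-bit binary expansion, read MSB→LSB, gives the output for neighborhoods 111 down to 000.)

91

  [7] ### => .  t=1,i=0
  [6] ##. => #  t=1,i=5
  [5] #.# => .  t=1,i=6
  [4] #.. => #  t=0,i=7
  [3] .## => #  t=1,i=7
  [2] .#. => .  t=0,i=6
  [1] ..# => #  t=0,i=5
  [0] ... => #  t=0,i=0
  bits 01011011 = 91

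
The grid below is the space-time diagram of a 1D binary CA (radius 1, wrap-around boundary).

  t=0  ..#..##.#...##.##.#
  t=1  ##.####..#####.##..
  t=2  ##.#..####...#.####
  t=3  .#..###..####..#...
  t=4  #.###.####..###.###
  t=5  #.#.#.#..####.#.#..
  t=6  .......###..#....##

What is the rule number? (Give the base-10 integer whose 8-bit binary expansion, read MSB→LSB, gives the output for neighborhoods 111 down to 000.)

91

  ### -> .   bit 7 = 0  t=1,i=4
  ##. -> #   bit 6 = 1  t=0,i=6
  #.# -> .   bit 5 = 0  t=0,i=7
  #.. -> #   bit 4 = 1  t=0,i=0
  .## -> #   bit 3 = 1  t=0,i=5
  .#. -> .   bit 2 = 0  t=0,i=2
  ..# -> #   bit 1 = 1  t=0,i=1
  ... -> #   bit 0 = 1  t=0,i=10
  bits 01011011 = 91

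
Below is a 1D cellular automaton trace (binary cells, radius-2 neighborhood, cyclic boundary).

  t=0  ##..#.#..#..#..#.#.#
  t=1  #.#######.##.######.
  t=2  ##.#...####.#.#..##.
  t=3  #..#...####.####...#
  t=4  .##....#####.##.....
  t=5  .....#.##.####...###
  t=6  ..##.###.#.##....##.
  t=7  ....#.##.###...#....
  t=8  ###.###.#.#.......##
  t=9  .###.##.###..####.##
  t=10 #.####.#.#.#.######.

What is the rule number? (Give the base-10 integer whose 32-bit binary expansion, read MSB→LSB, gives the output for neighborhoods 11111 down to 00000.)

  nb #####: next=.  (t=1,i=4, bit31=0)
  nb ####.: next=#  (t=1,i=7, bit30=1)
  nb ###.#: next=#  (t=1,i=8, bit29=1)
  nb ###..: next=.  (t=0,i=1, bit28=0)
  nb ##.##: next=#  (t=1,i=9, bit27=1)
  nb ##.#.: next=.  (t=1,i=19, bit26=0)
  nb ##..#: next=#  (t=0,i=2, bit25=1)
  nb ##...: next=.  (t=3,i=16, bit24=0)
  nb #.###: next=.  (t=0,i=19, bit23=0)
  nb #.##.: next=#  (t=1,i=10, bit22=1)
  nb #.#.#: next=#  (t=0,i=17, bit21=1)
  nb #.#..: next=#  (t=0,i=6, bit20=1)
  nb #..##: next=.  (t=2,i=16, bit19=0)
  nb #..#.: next=#  (t=0,i=3, bit18=1)
  nb #...#: next=.  (t=2,i=5, bit17=0)
  nb #....: next=.  (t=4,i=4, bit16=0)
  nb .####: next=#  (t=1,i=3, bit15=1)
  nb .###.: next=#  (t=0,i=0, bit14=1)
  nb .##.#: next=.  (t=1,i=11, bit13=0)
  nb .##..: next=.  (t=3,i=0, bit12=0)
  nb .#.##: next=#  (t=0,i=18, bit11=1)
  nb .#.#.: next=#  (t=0,i=5, bit10=1)
  nb .#..#: next=#  (t=0,i=7, bit9=1)
  nb .#...: next=.  (t=2,i=4, bit8=0)
  nb ..###: next=#  (t=2,i=7, bit7=1)
  nb ..##.: next=.  (t=2,i=17, bit6=0)
  nb ..#.#: next=#  (t=0,i=4, bit5=1)
  nb ..#..: next=.  (t=0,i=9, bit4=0)
  nb ...##: next=.  (t=2,i=6, bit3=0)
  nb ...#.: next=.  (t=5,i=4, bit2=0)
  nb ....#: next=#  (t=4,i=5, bit1=1)
  nb .....: next=#  (t=4,i=17, bit0=1)
  bits 01101010011101001100111010100011 = 1786039971

1786039971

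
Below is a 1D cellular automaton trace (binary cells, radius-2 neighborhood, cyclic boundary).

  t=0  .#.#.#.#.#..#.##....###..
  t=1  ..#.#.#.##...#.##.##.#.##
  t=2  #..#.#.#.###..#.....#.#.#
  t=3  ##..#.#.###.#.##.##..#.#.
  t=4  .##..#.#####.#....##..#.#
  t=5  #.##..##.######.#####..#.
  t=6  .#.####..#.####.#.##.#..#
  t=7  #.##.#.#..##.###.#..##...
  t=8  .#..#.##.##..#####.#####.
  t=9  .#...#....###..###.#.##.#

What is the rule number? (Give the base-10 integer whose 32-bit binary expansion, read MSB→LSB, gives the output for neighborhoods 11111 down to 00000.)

  [31] ##### => #  t=4,i=9
  [30] ####. => #  t=4,i=10
  [29] ###.# => #  t=3,i=10
  [28] ###.. => .  t=0,i=22
  [27] ##.## => .  t=1,i=17
  [26] ##.#. => #  t=1,i=20
  [25] ##..# => #  t=1,i=0
  [24] ##... => #  t=0,i=16
  [23] #.### => #  t=2,i=9
  [22] #.##. => .  t=0,i=14
  [21] #.#.# => .  t=0,i=3
  [20] #.#.. => #  t=0,i=9
  [19] #..## => #  t=5,i=5
  [18] #..#. => .  t=0,i=11
  [17] #...# => #  t=0,i=24
  [16] #.... => .  t=0,i=17
  [15] .#### => .  t=4,i=8
  [14] .###. => #  t=0,i=21
  [13] .##.# => .  t=1,i=16
  [12] .##.. => #  t=0,i=15
  [11] .#.## => #  t=0,i=13
  [10] .#.#. => #  t=0,i=2
  [9] .#..# => .  t=0,i=10
  [8] .#... => #  t=2,i=15
  [7] ..### => .  t=0,i=20
  [6] ..##. => #  t=4,i=18
  [5] ..#.# => .  t=0,i=1
  [4] ..#.. => #  t=2,i=14
  [3] ...## => #  t=0,i=19
  [2] ...#. => .  t=0,i=0
  [1] ....# => #  t=0,i=18
  [0] ..... => #  t=2,i=17
  bits 11100111100110100101110101011011 = 3885653339

3885653339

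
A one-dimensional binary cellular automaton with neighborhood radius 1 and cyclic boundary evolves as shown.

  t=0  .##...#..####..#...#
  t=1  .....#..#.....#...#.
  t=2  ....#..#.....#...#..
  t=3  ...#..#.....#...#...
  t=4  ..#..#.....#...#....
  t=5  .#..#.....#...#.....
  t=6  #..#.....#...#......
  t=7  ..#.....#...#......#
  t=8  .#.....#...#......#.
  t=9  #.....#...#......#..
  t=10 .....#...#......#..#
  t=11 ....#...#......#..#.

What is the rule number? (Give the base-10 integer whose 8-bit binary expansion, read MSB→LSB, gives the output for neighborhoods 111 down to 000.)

2

  [7] ### => .  t=0,i=10
  [6] ##. => .  t=0,i=2
  [5] #.# => .  t=0,i=0
  [4] #.. => .  t=0,i=3
  [3] .## => .  t=0,i=1
  [2] .#. => .  t=0,i=6
  [1] ..# => #  t=0,i=5
  [0] ... => .  t=0,i=4
  bits 00000010 = 2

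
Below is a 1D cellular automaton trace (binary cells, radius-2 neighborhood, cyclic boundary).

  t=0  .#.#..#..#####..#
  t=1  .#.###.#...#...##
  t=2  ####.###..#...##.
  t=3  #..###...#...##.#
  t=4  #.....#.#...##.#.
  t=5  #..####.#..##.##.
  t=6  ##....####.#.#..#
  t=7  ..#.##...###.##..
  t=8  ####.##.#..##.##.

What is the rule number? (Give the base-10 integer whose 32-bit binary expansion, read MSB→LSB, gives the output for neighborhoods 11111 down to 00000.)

2914261615

  #####|#  b31=1 t=0,i=11
  ####.|.  b30=0 t=0,i=12
  ###.#|#  b29=1 t=1,i=5
  ###..|.  b28=0 t=0,i=13
  ##.##|#  b27=1 t=2,i=4
  ##.#.|#  b26=1 t=1,i=0
  ##..#|.  b25=0 t=0,i=14
  ##...|#  b24=1 t=3,i=6
  #.###|#  b23=1 t=1,i=3
  #.##.|.  b22=0 t=3,i=16
  #.#.#|#  b21=1 t=0,i=1
  #.#..|#  b20=1 t=0,i=3
  #..##|.  b19=0 t=0,i=8
  #..#.|#  b18=1 t=0,i=5
  #...#|.  b17=0 t=1,i=9
  #....|.  b16=0 t=4,i=2
  .####|.  b15=0 t=0,i=10
  .###.|.  b14=0 t=1,i=4
  .##.#|.  b13=0 t=1,i=16
  .##..|#  b12=1 t=3,i=0
  .#.##|#  b11=1 t=1,i=2
  .#.#.|.  b10=0 t=0,i=0
  .#..#|#  b9=1 t=0,i=4
  .#...|.  b8=0 t=1,i=8
  ..###|.  b7=0 t=0,i=9
  ..##.|#  b6=1 t=1,i=15
  ..#.#|#  b5=1 t=0,i=16
  ..#..|.  b4=0 t=0,i=6
  ...##|#  b3=1 t=1,i=14
  ...#.|#  b2=1 t=1,i=10
  ....#|#  b1=1 t=4,i=4
  .....|#  b0=1 t=4,i=3
  bits 10101101101101000001101001101111 = 2914261615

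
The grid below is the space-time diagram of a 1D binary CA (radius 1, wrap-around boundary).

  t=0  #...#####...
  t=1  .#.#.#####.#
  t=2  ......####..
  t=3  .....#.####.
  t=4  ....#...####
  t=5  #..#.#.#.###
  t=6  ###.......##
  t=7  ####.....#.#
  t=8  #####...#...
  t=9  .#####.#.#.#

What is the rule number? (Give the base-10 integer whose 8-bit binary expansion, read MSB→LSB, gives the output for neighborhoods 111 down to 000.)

  ### -> #   bit 7 = 1  t=0,i=5
  ##. -> #   bit 6 = 1  t=0,i=8
  #.# -> .   bit 5 = 0  t=1,i=0
  #.. -> #   bit 4 = 1  t=0,i=1
  .## -> .   bit 3 = 0  t=0,i=4
  .#. -> .   bit 2 = 0  t=0,i=0
  ..# -> #   bit 1 = 1  t=0,i=3
  ... -> .   bit 0 = 0  t=0,i=2
  bits 11010010 = 210

210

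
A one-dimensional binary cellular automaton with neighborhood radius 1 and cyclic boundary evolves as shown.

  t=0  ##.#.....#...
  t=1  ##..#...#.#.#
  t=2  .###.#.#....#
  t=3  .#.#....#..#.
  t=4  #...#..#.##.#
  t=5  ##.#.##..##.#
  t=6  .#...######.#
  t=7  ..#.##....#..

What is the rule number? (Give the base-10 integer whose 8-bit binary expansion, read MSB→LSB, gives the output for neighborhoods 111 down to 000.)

  ### -> .   bit 7 = 0  t=1,i=0
  ##. -> #   bit 6 = 1  t=0,i=1
  #.# -> .   bit 5 = 0  t=0,i=2
  #.. -> #   bit 4 = 1  t=0,i=4
  .## -> #   bit 3 = 1  t=0,i=0
  .#. -> .   bit 2 = 0  t=0,i=3
  ..# -> #   bit 1 = 1  t=0,i=8
  ... -> .   bit 0 = 0  t=0,i=5
  bits 01011010 = 90

90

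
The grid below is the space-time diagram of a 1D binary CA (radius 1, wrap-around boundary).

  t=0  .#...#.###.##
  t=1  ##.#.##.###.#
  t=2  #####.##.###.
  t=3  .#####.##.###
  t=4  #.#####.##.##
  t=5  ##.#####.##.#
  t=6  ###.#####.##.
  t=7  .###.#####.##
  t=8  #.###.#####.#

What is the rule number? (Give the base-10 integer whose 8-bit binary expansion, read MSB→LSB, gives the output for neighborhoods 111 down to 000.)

  nb ###: next=#  (t=0,i=8, bit7=1)
  nb ##.: next=#  (t=0,i=9, bit6=1)
  nb #.#: next=#  (t=0,i=0, bit5=1)
  nb #..: next=.  (t=0,i=2, bit4=0)
  nb .##: next=.  (t=0,i=7, bit3=0)
  nb .#.: next=#  (t=0,i=1, bit2=1)
  nb ..#: next=.  (t=0,i=4, bit1=0)
  nb ...: next=#  (t=0,i=3, bit0=1)
  bits 11100101 = 229

229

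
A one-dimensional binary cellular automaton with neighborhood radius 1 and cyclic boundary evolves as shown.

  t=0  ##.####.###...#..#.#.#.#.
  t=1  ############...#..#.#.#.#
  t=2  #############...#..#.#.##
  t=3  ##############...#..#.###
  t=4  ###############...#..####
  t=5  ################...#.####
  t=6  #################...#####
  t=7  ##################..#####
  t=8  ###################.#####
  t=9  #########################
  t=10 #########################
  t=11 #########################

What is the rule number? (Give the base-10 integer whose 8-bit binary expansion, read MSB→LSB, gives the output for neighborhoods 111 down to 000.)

248

  ### -> #   bit 7 = 1  t=0,i=4
  ##. -> #   bit 6 = 1  t=0,i=1
  #.# -> #   bit 5 = 1  t=0,i=2
  #.. -> #   bit 4 = 1  t=0,i=11
  .## -> #   bit 3 = 1  t=0,i=0
  .#. -> .   bit 2 = 0  t=0,i=14
  ..# -> .   bit 1 = 0  t=0,i=13
  ... -> .   bit 0 = 0  t=0,i=12
  bits 11111000 = 248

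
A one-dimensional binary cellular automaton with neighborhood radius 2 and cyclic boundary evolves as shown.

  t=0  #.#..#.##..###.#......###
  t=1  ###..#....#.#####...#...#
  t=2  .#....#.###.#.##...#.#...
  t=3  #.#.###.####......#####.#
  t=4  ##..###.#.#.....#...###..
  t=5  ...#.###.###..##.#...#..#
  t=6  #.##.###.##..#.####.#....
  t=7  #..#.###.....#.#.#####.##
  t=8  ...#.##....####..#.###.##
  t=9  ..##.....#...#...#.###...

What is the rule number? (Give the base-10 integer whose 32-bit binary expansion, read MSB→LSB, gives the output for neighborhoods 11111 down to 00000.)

3835192614

  [31] ##### => #  t=1,i=14
  [30] ####. => #  t=0,i=24
  [29] ###.# => #  t=0,i=0
  [28] ###.. => .  t=1,i=2
  [27] ##.## => .  t=3,i=7
  [26] ##.#. => #  t=0,i=1
  [25] ##..# => .  t=0,i=9
  [24] ##... => .  t=1,i=17
  [23] #.### => #  t=1,i=12
  [22] #.##. => .  t=0,i=7
  [21] #.#.# => .  t=2,i=12
  [20] #.#.. => #  t=0,i=2
  [19] #..## => #  t=0,i=10
  [18] #..#. => .  t=0,i=4
  [17] #...# => .  t=1,i=18
  [16] #.... => .  t=0,i=17
  [15] .#### => .  t=0,i=23
  [14] .###. => #  t=0,i=12
  [13] .##.# => #  t=3,i=0
  [12] .##.. => .  t=0,i=8
  [11] .#.## => .  t=0,i=6
  [10] .#.#. => #  t=2,i=20
  [9] .#..# => .  t=0,i=3
  [8] .#... => #  t=0,i=16
  [7] ..### => .  t=0,i=11
  [6] ..##. => .  t=4,i=0
  [5] ..#.# => #  t=0,i=5
  [4] ..#.. => .  t=1,i=5
  [3] ...## => .  t=0,i=21
  [2] ...#. => #  t=1,i=9
  [1] ....# => #  t=0,i=20
  [0] ..... => .  t=0,i=18
  bits 11100100100110000110010100100110 = 3835192614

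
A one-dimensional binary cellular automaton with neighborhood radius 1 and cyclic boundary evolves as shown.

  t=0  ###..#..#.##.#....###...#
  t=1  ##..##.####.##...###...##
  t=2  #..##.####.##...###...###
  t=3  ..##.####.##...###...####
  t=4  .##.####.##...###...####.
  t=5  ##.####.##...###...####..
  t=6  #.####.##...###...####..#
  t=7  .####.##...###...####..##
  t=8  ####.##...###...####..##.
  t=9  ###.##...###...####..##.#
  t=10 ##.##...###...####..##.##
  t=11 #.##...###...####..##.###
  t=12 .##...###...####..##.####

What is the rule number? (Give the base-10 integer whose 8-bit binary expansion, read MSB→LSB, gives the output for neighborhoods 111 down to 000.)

  nb ###: next=#  (t=0,i=0, bit7=1)
  nb ##.: next=.  (t=0,i=2, bit6=0)
  nb #.#: next=#  (t=0,i=9, bit5=1)
  nb #..: next=.  (t=0,i=3, bit4=0)
  nb .##: next=#  (t=0,i=10, bit3=1)
  nb .#.: next=#  (t=0,i=5, bit2=1)
  nb ..#: next=#  (t=0,i=4, bit1=1)
  nb ...: next=.  (t=0,i=15, bit0=0)
  bits 10101110 = 174

174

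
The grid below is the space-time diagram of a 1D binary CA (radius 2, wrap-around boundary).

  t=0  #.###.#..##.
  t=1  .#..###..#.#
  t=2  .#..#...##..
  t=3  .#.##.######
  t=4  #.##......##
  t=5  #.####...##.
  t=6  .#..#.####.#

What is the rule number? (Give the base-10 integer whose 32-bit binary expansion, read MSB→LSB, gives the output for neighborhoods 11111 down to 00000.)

1700206840

  ##### -> .   bit 31 = 0  t=3,i=8
  ####. -> #   bit 30 = 1  t=3,i=10
  ###.# -> #   bit 29 = 1  t=0,i=4
  ###.. -> .   bit 28 = 0  t=1,i=6
  ##.## -> .   bit 27 = 0  t=3,i=5
  ##.#. -> #   bit 26 = 1  t=0,i=5
  ##..# -> .   bit 25 = 0  t=1,i=7
  ##... -> #   bit 24 = 1  t=2,i=10
  #.### -> .   bit 23 = 0  t=0,i=2
  #.##. -> #   bit 22 = 1  t=3,i=3
  #.#.# -> .   bit 21 = 0  t=0,i=0
  #.#.. -> #   bit 20 = 1  t=0,i=6
  #..## -> .   bit 19 = 0  t=0,i=8
  #..#. -> #   bit 18 = 1  t=1,i=8
  #...# -> #   bit 17 = 1  t=2,i=6
  #.... -> #   bit 16 = 1  t=4,i=5
  .#### -> .   bit 15 = 0  t=3,i=7
  .###. -> .   bit 14 = 0  t=0,i=3
  .##.# -> .   bit 13 = 0  t=0,i=10
  .##.. -> #   bit 12 = 1  t=2,i=9
  .#.## -> #   bit 11 = 1  t=0,i=1
  .#.#. -> .   bit 10 = 0  t=1,i=0
  .#..# -> .   bit 9 = 0  t=0,i=7
  .#... -> .   bit 8 = 0  t=2,i=5
  ..### -> #   bit 7 = 1  t=1,i=4
  ..##. -> #   bit 6 = 1  t=0,i=9
  ..#.# -> #   bit 5 = 1  t=1,i=9
  ..#.. -> #   bit 4 = 1  t=2,i=1
  ...## -> #   bit 3 = 1  t=2,i=7
  ...#. -> .   bit 2 = 0  t=2,i=0
  ....# -> .   bit 1 = 0  t=4,i=8
  ..... -> .   bit 0 = 0  t=4,i=6
  bits 01100101010101110001100011111000 = 1700206840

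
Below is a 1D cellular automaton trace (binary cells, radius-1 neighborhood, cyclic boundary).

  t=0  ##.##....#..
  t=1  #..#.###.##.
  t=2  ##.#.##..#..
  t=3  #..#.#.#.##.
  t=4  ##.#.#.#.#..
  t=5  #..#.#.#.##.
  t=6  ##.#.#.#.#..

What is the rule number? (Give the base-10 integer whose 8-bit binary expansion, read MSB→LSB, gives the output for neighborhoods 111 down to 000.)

  nb ###: next=#  (t=1,i=6, bit7=1)
  nb ##.: next=.  (t=0,i=1, bit6=0)
  nb #.#: next=.  (t=0,i=2, bit5=0)
  nb #..: next=#  (t=0,i=5, bit4=1)
  nb .##: next=#  (t=0,i=0, bit3=1)
  nb .#.: next=#  (t=0,i=9, bit2=1)
  nb ..#: next=.  (t=0,i=8, bit1=0)
  nb ...: next=#  (t=0,i=6, bit0=1)
  bits 10011101 = 157

157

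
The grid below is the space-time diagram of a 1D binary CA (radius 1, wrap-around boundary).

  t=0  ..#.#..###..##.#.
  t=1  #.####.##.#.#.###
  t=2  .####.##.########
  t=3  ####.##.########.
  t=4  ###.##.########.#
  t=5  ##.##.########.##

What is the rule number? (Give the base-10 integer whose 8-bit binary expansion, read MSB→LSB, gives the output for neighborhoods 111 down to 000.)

189

  nb ###: next=#  (t=0,i=8, bit7=1)
  nb ##.: next=.  (t=0,i=9, bit6=0)
  nb #.#: next=#  (t=0,i=3, bit5=1)
  nb #..: next=#  (t=0,i=5, bit4=1)
  nb .##: next=#  (t=0,i=7, bit3=1)
  nb .#.: next=#  (t=0,i=2, bit2=1)
  nb ..#: next=.  (t=0,i=1, bit1=0)
  nb ...: next=#  (t=0,i=0, bit0=1)
  bits 10111101 = 189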